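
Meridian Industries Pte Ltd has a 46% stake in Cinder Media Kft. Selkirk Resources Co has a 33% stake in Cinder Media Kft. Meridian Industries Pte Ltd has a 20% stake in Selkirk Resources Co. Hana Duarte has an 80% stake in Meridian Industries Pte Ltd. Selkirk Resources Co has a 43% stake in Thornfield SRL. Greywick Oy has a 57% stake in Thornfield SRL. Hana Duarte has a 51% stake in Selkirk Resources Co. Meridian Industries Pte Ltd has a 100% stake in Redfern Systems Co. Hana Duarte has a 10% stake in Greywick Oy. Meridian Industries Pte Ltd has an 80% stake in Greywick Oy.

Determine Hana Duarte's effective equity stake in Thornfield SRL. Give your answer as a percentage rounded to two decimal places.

70.99%

Hana reaches Thornfield along 4 paths.
Via Greywick: 10% × 57% = 5.7%.
Via Meridian → Greywick: 80% × 80% × 57% = 36.48%.
Via Selkirk: 51% × 43% = 21.93%.
Via Meridian → Selkirk: 80% × 20% × 43% = 6.88%.
Total: 5.7% + 36.48% + 21.93% + 6.88% = 70.99%.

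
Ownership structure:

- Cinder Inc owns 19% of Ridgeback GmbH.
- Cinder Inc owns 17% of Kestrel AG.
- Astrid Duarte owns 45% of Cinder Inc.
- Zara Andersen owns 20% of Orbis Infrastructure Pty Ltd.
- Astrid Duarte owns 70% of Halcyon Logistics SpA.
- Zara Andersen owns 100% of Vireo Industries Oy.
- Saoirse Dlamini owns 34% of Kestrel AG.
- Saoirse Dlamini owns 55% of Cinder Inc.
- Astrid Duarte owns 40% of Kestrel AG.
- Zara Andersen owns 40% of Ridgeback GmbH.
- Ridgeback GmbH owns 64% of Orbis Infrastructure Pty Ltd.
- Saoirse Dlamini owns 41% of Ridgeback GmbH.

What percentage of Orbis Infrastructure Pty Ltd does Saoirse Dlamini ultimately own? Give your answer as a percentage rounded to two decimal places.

Saoirse reaches Orbis along 2 paths.
Via Cinder → Ridgeback: 55% × 19% × 64% = 6.688%.
Via Ridgeback: 41% × 64% = 26.24%.
Total: 6.688% + 26.24% = 32.928%.
Rounded: 32.93%.

32.93%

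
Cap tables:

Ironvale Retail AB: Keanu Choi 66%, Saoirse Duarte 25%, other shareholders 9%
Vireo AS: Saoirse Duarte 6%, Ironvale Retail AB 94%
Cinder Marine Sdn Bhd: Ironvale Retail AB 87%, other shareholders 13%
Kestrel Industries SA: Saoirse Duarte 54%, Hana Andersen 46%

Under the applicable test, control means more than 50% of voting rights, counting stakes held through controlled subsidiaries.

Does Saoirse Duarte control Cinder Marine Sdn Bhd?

No

Saoirse holds 54% of Kestrel, so Saoirse controls Kestrel.
Neither Saoirse nor any entity Saoirse controls holds any voting interest in Cinder.
So Saoirse does not control Cinder.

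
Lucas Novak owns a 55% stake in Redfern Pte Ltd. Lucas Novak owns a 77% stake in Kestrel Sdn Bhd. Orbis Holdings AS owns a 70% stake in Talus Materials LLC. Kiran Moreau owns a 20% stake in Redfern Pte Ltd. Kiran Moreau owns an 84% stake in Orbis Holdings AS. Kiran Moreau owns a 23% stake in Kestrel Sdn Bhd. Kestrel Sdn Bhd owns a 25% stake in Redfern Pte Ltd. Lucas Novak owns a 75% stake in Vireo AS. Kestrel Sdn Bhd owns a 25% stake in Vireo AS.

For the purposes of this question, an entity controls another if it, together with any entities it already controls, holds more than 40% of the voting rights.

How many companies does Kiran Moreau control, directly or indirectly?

2

Kiran holds 84% of Orbis, so Kiran controls Orbis.
Orbis holds 70% of Talus, so Kiran controls Talus.
No other company's threshold is met.
Kiran controls 2 companies.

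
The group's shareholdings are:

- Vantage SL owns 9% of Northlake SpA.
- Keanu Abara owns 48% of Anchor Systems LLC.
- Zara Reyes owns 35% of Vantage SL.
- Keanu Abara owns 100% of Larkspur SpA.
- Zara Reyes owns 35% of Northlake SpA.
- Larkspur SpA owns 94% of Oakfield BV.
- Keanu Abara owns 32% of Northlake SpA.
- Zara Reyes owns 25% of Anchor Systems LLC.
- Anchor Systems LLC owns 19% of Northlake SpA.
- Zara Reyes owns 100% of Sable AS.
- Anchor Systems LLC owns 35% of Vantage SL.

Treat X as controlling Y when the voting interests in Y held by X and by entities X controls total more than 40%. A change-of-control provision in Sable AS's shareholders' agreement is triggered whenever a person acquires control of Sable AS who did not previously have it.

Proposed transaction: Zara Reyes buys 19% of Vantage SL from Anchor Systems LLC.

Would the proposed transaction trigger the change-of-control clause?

The purchase adds only to Zara's holdings (Anchor's stake shrinks), so Zara is the only person who could newly come to control Sable.
Zara holds 100% of Sable, so Zara controls Sable.
So Zara already controls Sable before the transaction.
After the purchase, Zara's direct stake in Vantage rises to 35% + 19% = 54%, and Anchor's stake falls to 16%.
Zara controlled Sable already, so this is not a new person acquiring control; every other person's position is unchanged or reduced.
No new person acquires control, so the clause is not triggered.

No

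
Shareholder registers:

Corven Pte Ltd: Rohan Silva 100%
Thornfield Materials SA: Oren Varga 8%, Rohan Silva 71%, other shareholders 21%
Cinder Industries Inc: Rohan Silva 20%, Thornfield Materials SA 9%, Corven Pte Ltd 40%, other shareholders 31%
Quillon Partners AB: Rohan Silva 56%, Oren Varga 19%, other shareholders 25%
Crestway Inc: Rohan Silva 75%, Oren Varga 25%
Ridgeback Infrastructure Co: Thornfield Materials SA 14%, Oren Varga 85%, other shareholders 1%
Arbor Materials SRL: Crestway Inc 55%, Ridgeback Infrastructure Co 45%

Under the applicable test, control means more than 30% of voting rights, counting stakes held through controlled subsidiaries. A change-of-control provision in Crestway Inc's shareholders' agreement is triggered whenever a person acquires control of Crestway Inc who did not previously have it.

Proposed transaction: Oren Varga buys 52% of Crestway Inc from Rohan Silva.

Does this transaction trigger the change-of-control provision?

The purchase adds only to Oren's holdings (Rohan's stake shrinks), so Oren is the only person who could newly come to control Crestway.
Oren holds 85% of Ridgeback, so Oren controls Ridgeback.
Ridgeback holds 45% of Arbor, so Oren controls Arbor.
In Crestway, Oren's side holds only 25%, not > 30%.
So before the transaction, Oren does not control Crestway.
After the purchase, Oren's direct stake in Crestway rises to 25% + 52% = 77%, and Rohan's stake falls to 23%.
Oren holds 77% of Crestway, so Oren controls Crestway.
Oren did not control Crestway before and does after, so the clause is triggered.

Yes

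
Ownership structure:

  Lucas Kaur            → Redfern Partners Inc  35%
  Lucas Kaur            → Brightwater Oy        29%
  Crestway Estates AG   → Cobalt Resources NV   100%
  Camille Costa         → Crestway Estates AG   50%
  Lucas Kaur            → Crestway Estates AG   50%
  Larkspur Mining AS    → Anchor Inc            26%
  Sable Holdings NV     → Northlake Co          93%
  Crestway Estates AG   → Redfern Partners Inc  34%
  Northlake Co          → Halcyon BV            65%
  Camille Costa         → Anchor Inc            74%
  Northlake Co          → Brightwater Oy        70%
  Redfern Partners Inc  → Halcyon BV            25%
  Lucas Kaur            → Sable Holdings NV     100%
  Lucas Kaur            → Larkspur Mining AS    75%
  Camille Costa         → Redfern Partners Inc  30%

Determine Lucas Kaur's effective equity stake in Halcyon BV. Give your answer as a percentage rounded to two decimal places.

Lucas reaches Halcyon along 3 paths.
Via Crestway → Redfern: 50% × 34% × 25% = 4.25%.
Via Redfern: 35% × 25% = 8.75%.
Via Sable → Northlake: 100% × 93% × 65% = 60.45%.
Total: 4.25% + 8.75% + 60.45% = 73.45%.

73.45%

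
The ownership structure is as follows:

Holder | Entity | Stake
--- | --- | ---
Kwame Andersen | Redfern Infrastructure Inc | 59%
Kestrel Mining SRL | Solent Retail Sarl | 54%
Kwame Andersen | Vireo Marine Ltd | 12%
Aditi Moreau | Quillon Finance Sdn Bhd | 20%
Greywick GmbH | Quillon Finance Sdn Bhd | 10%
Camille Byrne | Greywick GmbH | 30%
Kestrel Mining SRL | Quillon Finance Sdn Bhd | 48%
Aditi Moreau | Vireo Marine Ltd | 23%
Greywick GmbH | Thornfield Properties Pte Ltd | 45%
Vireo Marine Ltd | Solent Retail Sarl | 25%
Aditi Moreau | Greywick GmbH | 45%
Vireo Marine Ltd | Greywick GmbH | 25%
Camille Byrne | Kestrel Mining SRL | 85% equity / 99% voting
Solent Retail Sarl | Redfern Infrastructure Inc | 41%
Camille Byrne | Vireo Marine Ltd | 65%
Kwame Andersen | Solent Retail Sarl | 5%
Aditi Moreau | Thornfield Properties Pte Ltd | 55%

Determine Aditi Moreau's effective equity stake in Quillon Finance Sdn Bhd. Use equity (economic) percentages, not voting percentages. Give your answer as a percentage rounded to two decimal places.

25.08%

Aditi reaches Quillon along 3 paths.
Via Vireo → Greywick: 23% × 25% × 10% = 0.575%.
Via Greywick: 45% × 10% = 4.5%.
Direct stake: 20% = 20%.
Total: 0.575% + 4.5% + 20% = 25.075%.
Rounded: 25.08%.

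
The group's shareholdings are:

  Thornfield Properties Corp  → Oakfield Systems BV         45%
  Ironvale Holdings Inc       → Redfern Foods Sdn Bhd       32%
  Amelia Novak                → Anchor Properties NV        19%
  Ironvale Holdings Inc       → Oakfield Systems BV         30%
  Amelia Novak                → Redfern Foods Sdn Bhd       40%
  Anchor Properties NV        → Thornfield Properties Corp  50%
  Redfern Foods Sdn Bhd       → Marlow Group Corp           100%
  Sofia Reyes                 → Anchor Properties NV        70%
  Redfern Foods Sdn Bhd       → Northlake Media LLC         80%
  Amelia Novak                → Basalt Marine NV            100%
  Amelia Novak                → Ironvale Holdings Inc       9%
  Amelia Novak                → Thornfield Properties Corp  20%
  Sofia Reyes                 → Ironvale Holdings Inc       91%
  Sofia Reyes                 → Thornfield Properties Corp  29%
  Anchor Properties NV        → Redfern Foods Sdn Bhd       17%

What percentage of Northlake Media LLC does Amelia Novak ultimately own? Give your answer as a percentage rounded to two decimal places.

36.89%

Amelia reaches Northlake along 3 paths.
Via Ironvale → Redfern: 9% × 32% × 80% = 2.304%.
Via Redfern: 40% × 80% = 32%.
Via Anchor → Redfern: 19% × 17% × 80% = 2.584%.
Total: 2.304% + 32% + 2.584% = 36.888%.
Rounded: 36.89%.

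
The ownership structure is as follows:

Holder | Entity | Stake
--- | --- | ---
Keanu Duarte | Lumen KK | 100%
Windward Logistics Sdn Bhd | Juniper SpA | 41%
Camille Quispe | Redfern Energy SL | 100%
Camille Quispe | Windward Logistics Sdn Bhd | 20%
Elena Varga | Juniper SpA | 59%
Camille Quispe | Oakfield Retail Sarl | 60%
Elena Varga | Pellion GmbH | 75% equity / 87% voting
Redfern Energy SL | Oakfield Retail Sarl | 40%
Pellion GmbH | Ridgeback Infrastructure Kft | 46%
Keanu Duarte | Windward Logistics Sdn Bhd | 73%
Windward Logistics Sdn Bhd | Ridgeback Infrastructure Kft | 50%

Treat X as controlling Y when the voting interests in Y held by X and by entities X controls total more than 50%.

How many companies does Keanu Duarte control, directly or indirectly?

Keanu holds 73% of Windward, so Keanu controls Windward.
Keanu holds 100% of Lumen, so Keanu controls Lumen.
No other company's threshold is met.
Keanu controls 2 companies.

2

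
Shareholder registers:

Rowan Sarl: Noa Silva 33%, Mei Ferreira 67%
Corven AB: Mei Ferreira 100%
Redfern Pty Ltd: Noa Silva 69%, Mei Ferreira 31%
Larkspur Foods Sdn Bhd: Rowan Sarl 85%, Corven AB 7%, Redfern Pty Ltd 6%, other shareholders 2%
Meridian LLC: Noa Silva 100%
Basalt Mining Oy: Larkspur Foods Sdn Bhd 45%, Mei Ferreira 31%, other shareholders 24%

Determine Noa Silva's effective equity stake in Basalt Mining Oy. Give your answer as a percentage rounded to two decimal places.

Noa reaches Basalt along 2 paths.
Via Rowan → Larkspur: 33% × 85% × 45% = 12.6225%.
Via Redfern → Larkspur: 69% × 6% × 45% = 1.863%.
Total: 12.6225% + 1.863% = 14.4855%.
Rounded: 14.49%.

14.49%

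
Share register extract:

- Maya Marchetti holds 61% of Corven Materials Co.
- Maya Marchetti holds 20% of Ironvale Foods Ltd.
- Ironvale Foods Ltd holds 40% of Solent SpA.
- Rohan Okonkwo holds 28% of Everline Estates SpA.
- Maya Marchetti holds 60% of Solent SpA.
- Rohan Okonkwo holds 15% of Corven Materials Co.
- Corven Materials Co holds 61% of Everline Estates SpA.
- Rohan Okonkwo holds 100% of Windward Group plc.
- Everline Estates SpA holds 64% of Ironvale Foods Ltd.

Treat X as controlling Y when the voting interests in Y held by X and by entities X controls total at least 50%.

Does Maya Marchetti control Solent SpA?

Yes

Maya holds 61% of Corven, so Maya controls Corven.
Corven holds 61% of Everline, so Maya controls Everline.
Maya and Everline together hold 20% + 64% = 84% of Ironvale, so Maya controls Ironvale.
Ironvale and Maya together hold 40% + 60% = 100% of Solent, so Maya controls Solent.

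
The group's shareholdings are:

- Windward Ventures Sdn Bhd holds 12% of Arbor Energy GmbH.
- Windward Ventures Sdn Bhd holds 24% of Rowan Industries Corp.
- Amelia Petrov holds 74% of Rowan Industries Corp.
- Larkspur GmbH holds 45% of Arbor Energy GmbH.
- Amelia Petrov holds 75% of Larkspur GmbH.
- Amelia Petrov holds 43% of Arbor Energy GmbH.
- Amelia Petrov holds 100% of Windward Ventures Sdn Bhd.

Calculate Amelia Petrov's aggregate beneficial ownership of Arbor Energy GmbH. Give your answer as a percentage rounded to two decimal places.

Amelia reaches Arbor along 3 paths.
Direct stake: 43% = 43%.
Via Larkspur: 75% × 45% = 33.75%.
Via Windward: 100% × 12% = 12%.
Total: 43% + 33.75% + 12% = 88.75%.

88.75%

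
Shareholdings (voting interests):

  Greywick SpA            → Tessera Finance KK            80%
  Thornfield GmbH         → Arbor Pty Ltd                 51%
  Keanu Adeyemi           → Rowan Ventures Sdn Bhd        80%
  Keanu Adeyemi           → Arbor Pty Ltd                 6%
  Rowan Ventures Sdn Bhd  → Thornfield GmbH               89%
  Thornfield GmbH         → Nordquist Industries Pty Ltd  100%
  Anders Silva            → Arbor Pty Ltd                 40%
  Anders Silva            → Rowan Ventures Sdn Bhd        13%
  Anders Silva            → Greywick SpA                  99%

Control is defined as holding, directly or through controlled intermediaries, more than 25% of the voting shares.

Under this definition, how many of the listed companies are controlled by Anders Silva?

Anders holds 99% of Greywick, so Anders controls Greywick.
Anders holds 40% of Arbor, so Anders controls Arbor.
Greywick holds 80% of Tessera, so Anders controls Tessera.
No other company's threshold is met.
Anders controls 3 companies.

3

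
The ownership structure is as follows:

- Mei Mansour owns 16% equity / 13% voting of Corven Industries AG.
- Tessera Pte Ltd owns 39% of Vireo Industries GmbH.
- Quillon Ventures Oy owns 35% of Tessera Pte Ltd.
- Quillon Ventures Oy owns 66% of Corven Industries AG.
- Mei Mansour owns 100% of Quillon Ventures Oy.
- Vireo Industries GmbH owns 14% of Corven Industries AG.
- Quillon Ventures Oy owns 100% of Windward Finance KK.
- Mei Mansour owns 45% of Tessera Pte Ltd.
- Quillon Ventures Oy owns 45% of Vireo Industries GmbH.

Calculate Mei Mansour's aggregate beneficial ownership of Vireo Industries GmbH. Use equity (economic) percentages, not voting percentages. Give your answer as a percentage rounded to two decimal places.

76.20%

Mei reaches Vireo along 3 paths.
Via Tessera: 45% × 39% = 17.55%.
Via Quillon → Tessera: 100% × 35% × 39% = 13.65%.
Via Quillon: 100% × 45% = 45%.
Total: 17.55% + 13.65% + 45% = 76.2%.
Rounded: 76.20%.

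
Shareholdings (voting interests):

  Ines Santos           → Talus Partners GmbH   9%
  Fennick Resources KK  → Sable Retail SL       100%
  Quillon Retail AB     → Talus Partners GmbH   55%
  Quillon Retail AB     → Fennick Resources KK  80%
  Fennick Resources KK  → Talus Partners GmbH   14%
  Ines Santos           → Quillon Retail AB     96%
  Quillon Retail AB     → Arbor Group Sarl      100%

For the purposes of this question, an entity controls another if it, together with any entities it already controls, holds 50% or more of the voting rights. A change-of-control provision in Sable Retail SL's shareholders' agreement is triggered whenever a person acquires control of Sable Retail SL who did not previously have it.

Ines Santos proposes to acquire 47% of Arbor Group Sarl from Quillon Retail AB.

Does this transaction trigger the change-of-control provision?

No

The purchase adds only to Ines's holdings (Quillon's stake shrinks), so Ines is the only person who could newly come to control Sable.
Ines holds 96% of Quillon, so Ines controls Quillon.
Quillon holds 80% of Fennick, so Ines controls Fennick.
Fennick holds 100% of Sable, so Ines controls Sable.
So Ines already controls Sable before the transaction.
After the purchase, Ines holds 47% of Arbor directly, and Quillon's stake falls to 53%.
Ines controlled Sable already, so this is not a new person acquiring control; every other person's position is unchanged or reduced.
No new person acquires control, so the clause is not triggered.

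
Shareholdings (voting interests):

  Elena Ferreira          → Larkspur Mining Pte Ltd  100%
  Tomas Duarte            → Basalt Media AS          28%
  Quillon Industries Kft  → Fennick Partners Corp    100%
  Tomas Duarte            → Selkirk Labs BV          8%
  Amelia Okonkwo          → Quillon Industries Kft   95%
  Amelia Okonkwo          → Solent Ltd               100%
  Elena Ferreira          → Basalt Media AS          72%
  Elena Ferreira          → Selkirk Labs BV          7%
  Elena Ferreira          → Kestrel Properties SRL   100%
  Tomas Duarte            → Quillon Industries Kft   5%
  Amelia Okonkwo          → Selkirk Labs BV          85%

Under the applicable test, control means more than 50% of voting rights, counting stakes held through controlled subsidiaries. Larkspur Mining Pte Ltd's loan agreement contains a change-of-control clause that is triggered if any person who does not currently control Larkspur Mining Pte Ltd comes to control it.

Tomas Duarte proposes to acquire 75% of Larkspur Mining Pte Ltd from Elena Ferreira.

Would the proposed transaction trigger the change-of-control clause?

Yes

The purchase adds only to Tomas's holdings (Elena's stake shrinks), so Tomas is the only person who could newly come to control Larkspur.
Tomas's largest direct stake is 28% in Basalt, which does not meet the threshold, so Tomas controls no company.
Neither Tomas nor any entity Tomas controls holds any voting interest in Larkspur.
So before the transaction, Tomas does not control Larkspur.
After the purchase, Tomas holds 75% of Larkspur directly, and Elena's stake falls to 25%.
Tomas holds 75% of Larkspur, so Tomas controls Larkspur.
Tomas did not control Larkspur before and does after, so the clause is triggered.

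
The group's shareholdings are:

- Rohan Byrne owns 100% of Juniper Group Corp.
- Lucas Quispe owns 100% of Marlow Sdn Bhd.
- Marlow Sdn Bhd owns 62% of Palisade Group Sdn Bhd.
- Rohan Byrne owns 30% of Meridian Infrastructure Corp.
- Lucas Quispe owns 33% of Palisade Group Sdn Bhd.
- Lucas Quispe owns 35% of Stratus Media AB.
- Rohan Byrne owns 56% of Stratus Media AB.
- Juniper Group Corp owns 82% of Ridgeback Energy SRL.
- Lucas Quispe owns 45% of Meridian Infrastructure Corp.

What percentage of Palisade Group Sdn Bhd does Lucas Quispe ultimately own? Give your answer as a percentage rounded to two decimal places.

95.00%

Lucas reaches Palisade along 2 paths.
Via Marlow: 100% × 62% = 62%.
Direct stake: 33% = 33%.
Total: 62% + 33% = 95%.
Rounded: 95.00%.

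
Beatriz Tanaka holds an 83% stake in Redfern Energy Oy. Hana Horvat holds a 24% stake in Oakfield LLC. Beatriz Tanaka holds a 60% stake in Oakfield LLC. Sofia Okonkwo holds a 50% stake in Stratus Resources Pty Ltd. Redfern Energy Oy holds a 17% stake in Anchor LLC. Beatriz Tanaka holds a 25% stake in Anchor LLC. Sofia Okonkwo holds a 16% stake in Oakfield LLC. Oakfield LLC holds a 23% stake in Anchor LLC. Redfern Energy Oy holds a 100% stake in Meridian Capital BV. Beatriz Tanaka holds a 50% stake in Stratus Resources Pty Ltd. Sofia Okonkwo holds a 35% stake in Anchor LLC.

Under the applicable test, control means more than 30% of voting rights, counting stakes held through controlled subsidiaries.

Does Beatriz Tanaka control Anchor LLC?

Beatriz holds 83% of Redfern, so Beatriz controls Redfern.
Beatriz holds 60% of Oakfield, so Beatriz controls Oakfield.
Oakfield and Beatriz and Redfern together hold 23% + 25% + 17% = 65% of Anchor, so Beatriz controls Anchor.

Yes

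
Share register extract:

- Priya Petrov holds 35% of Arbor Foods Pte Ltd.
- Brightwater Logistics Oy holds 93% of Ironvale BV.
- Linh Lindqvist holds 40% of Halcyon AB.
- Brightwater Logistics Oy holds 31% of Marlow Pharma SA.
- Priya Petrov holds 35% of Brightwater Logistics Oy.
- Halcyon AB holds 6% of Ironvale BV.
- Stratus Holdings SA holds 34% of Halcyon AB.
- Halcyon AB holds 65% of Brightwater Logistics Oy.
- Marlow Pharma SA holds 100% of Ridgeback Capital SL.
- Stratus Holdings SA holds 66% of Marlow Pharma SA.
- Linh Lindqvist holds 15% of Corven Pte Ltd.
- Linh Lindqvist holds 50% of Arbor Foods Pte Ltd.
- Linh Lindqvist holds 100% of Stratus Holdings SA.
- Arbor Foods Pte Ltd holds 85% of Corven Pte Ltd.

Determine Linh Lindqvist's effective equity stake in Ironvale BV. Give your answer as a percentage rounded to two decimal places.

Linh reaches Ironvale along 4 paths.
Via Halcyon → Brightwater: 40% × 65% × 93% = 24.18%.
Via Stratus → Halcyon → Brightwater: 100% × 34% × 65% × 93% = 20.553%.
Via Halcyon: 40% × 6% = 2.4%.
Via Stratus → Halcyon: 100% × 34% × 6% = 2.04%.
Total: 24.18% + 20.553% + 2.4% + 2.04% = 49.173%.
Rounded: 49.17%.

49.17%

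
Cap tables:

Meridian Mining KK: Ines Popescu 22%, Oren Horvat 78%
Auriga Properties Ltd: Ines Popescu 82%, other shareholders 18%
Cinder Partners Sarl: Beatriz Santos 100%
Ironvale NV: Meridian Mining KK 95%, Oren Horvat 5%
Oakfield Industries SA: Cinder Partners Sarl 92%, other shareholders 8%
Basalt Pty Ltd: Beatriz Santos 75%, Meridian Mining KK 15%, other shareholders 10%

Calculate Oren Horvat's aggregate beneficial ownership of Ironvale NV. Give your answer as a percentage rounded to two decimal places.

79.10%

Oren reaches Ironvale along 2 paths.
Via Meridian: 78% × 95% = 74.1%.
Direct stake: 5% = 5%.
Total: 74.1% + 5% = 79.1%.
Rounded: 79.10%.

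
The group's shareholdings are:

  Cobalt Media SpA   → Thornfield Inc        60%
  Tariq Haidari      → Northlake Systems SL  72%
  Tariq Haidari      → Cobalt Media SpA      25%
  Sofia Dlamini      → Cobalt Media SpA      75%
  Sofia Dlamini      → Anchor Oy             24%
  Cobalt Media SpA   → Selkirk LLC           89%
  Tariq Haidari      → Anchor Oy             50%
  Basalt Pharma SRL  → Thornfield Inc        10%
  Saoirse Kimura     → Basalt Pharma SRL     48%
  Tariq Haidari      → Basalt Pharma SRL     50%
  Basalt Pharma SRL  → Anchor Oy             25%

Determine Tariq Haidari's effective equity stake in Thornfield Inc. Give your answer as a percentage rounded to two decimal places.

20.00%

Tariq reaches Thornfield along 2 paths.
Via Cobalt: 25% × 60% = 15%.
Via Basalt: 50% × 10% = 5%.
Total: 15% + 5% = 20%.
Rounded: 20.00%.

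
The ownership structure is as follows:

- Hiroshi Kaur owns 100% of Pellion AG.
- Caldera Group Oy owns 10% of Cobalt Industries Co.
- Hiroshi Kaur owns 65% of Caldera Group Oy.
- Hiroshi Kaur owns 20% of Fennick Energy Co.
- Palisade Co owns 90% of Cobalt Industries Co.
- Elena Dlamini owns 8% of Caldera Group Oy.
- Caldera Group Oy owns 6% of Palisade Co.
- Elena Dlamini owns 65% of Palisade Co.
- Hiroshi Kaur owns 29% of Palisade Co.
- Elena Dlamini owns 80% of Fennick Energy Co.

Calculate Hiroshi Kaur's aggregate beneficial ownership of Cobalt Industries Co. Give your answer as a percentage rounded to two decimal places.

36.11%

Hiroshi reaches Cobalt along 3 paths.
Via Palisade: 29% × 90% = 26.1%.
Via Caldera → Palisade: 65% × 6% × 90% = 3.51%.
Via Caldera: 65% × 10% = 6.5%.
Total: 26.1% + 3.51% + 6.5% = 36.11%.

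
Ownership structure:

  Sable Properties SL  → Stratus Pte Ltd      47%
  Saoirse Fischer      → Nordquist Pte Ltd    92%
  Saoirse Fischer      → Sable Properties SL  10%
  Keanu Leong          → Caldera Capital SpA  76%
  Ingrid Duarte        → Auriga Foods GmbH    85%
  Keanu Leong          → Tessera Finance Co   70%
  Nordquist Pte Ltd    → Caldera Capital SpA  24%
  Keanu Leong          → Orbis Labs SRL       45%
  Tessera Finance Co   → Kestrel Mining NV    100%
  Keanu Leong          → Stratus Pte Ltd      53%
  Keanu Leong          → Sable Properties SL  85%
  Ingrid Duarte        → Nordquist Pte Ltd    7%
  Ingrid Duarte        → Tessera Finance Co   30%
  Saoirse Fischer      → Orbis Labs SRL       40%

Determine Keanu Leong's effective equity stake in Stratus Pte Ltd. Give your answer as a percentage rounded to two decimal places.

92.95%

Keanu reaches Stratus along 2 paths.
Direct stake: 53% = 53%.
Via Sable: 85% × 47% = 39.95%.
Total: 53% + 39.95% = 92.95%.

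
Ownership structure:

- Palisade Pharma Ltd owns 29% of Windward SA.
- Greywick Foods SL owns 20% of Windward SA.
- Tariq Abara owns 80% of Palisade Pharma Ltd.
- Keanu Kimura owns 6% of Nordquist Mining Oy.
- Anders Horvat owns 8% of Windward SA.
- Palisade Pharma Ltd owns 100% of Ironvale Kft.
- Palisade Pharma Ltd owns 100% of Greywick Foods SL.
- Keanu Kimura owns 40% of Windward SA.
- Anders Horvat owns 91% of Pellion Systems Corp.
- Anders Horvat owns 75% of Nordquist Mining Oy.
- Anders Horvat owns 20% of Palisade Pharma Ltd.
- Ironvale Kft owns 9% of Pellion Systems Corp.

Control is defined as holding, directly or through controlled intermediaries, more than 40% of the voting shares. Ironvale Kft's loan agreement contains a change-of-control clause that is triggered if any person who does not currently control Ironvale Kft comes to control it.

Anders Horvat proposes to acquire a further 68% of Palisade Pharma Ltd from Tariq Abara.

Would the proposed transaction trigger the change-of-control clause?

Yes

The purchase adds only to Anders's holdings (Tariq's stake shrinks), so Anders is the only person who could newly come to control Ironvale.
Anders holds 75% of Nordquist, so Anders controls Nordquist.
Anders holds 91% of Pellion, so Anders controls Pellion.
Neither Anders nor any entity Anders controls holds any voting interest in Ironvale.
So before the transaction, Anders does not control Ironvale.
After the purchase, Anders's direct stake in Palisade rises to 20% + 68% = 88%, and Tariq's stake falls to 12%.
Anders holds 88% of Palisade, so Anders controls Palisade.
Palisade holds 100% of Ironvale, so Anders controls Ironvale.
Anders did not control Ironvale before and does after, so the clause is triggered.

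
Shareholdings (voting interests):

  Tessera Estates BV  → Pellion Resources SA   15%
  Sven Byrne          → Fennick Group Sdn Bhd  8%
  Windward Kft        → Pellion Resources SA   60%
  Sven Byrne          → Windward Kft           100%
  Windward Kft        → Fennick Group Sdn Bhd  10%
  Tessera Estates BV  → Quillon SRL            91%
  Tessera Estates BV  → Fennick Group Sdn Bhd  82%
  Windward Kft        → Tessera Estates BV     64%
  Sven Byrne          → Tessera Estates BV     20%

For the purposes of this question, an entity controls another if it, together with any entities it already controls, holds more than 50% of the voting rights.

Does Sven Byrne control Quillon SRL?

Sven holds 100% of Windward, so Sven controls Windward.
Windward and Sven together hold 64% + 20% = 84% of Tessera, so Sven controls Tessera.
Tessera holds 91% of Quillon, so Sven controls Quillon.

Yes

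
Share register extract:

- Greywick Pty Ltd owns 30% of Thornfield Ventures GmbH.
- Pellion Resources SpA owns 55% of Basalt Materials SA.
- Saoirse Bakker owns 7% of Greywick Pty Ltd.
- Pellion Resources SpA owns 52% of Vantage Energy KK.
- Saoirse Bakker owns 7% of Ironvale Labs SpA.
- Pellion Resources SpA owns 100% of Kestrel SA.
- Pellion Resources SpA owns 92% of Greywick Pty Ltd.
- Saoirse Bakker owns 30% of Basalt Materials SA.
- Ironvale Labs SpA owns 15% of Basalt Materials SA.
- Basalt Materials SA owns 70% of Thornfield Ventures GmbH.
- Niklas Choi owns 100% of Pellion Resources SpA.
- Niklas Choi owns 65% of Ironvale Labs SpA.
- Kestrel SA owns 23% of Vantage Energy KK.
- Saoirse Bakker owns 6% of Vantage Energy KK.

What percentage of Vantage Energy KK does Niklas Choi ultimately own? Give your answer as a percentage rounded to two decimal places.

Niklas reaches Vantage along 2 paths.
Via Pellion: 100% × 52% = 52%.
Via Pellion → Kestrel: 100% × 100% × 23% = 23%.
Total: 52% + 23% = 75%.
Rounded: 75.00%.

75.00%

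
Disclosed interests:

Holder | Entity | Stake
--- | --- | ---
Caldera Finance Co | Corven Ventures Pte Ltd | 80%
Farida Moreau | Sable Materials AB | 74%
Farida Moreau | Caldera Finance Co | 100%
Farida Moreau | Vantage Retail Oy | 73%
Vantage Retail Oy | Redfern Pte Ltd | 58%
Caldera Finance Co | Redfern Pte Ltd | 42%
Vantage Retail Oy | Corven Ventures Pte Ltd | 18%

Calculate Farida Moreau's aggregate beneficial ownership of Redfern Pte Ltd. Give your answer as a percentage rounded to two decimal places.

84.34%

Farida reaches Redfern along 2 paths.
Via Caldera: 100% × 42% = 42%.
Via Vantage: 73% × 58% = 42.34%.
Total: 42% + 42.34% = 84.34%.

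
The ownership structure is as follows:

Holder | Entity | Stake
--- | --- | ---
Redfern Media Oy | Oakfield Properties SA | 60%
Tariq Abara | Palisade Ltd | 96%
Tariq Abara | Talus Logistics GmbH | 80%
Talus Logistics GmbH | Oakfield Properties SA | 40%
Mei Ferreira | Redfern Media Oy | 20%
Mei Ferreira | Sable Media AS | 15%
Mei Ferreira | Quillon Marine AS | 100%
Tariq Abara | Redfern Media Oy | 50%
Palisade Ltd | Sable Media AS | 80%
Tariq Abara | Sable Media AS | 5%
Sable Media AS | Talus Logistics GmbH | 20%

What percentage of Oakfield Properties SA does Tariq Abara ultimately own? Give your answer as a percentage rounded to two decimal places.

Tariq reaches Oakfield along 4 paths.
Via Redfern: 50% × 60% = 30%.
Via Talus: 80% × 40% = 32%.
Via Palisade → Sable → Talus: 96% × 80% × 20% × 40% = 6.144%.
Via Sable → Talus: 5% × 20% × 40% = 0.4%.
Total: 30% + 32% + 6.144% + 0.4% = 68.544%.
Rounded: 68.54%.

68.54%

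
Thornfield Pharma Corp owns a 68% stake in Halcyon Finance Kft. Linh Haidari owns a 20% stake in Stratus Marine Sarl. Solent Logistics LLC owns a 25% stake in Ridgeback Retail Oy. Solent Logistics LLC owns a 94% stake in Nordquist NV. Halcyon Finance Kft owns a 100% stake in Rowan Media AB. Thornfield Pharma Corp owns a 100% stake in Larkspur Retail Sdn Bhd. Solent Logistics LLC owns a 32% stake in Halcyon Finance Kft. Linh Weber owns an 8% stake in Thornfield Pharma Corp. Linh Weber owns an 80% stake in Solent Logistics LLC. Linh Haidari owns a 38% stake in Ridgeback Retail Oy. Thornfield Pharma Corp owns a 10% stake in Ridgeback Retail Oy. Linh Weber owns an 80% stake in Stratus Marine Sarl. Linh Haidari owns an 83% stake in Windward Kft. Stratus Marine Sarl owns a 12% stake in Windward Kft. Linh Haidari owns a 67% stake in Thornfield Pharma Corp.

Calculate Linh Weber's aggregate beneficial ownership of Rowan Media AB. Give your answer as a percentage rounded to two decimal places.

Linh Weber reaches Rowan along 2 paths.
Via Thornfield → Halcyon: 8% × 68% × 100% = 5.44%.
Via Solent → Halcyon: 80% × 32% × 100% = 25.6%.
Total: 5.44% + 25.6% = 31.04%.

31.04%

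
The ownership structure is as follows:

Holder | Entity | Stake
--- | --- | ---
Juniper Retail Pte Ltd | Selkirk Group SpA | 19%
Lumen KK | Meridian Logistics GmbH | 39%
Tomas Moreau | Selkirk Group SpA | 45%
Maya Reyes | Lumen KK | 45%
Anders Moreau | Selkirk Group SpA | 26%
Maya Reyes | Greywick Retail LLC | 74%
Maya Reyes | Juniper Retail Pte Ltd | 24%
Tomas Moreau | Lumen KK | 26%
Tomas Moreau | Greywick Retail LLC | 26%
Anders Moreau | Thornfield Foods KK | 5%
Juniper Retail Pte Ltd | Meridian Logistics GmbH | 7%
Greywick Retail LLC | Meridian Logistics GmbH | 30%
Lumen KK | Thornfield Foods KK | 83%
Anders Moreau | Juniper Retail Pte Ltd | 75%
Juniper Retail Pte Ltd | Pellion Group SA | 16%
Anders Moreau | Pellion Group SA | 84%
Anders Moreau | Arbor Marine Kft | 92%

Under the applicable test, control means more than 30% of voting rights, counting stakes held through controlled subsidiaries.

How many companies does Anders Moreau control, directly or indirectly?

Anders holds 92% of Arbor, so Anders controls Arbor.
Anders holds 75% of Juniper, so Anders controls Juniper.
Juniper and Anders together hold 16% + 84% = 100% of Pellion, so Anders controls Pellion.
Anders and Juniper together hold 26% + 19% = 45% of Selkirk, so Anders controls Selkirk.
No other company's threshold is met.
Anders controls 4 companies.

4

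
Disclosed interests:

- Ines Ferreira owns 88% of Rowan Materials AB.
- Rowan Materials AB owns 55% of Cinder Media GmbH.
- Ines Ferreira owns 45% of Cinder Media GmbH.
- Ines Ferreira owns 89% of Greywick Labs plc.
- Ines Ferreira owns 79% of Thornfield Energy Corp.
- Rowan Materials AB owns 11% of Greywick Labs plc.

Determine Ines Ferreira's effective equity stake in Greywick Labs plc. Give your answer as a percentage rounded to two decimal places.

98.68%

Ines reaches Greywick along 2 paths.
Direct stake: 89% = 89%.
Via Rowan: 88% × 11% = 9.68%.
Total: 89% + 9.68% = 98.68%.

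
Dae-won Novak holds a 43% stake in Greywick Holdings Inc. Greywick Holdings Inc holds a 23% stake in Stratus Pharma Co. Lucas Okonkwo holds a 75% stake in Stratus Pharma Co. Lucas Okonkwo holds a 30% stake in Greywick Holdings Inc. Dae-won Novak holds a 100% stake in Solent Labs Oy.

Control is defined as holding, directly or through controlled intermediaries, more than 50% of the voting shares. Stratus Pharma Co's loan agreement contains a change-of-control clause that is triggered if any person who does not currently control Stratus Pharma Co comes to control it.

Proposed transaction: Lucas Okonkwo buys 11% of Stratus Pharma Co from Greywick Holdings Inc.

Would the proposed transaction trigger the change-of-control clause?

The purchase adds only to Lucas's holdings (Greywick's stake shrinks), so Lucas is the only person who could newly come to control Stratus.
Lucas holds 75% of Stratus, so Lucas controls Stratus.
So Lucas already controls Stratus before the transaction.
After the purchase, Lucas's direct stake in Stratus rises to 75% + 11% = 86%, and Greywick's stake falls to 12%.
Lucas controlled Stratus already, so this is not a new person acquiring control; every other person's position is unchanged or reduced.
No new person acquires control, so the clause is not triggered.

No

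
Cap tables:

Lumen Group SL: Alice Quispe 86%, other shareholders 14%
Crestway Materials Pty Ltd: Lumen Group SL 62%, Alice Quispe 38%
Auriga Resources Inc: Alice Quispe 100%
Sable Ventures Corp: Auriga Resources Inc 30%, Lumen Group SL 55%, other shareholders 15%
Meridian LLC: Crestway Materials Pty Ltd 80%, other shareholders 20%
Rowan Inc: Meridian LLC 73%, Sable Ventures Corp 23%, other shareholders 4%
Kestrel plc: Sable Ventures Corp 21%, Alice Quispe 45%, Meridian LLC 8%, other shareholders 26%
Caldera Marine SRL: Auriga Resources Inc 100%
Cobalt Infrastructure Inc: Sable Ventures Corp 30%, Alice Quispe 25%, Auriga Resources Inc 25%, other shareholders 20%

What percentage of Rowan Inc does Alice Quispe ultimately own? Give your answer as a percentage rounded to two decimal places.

71.11%

Alice reaches Rowan along 4 paths.
Via Lumen → Crestway → Meridian: 86% × 62% × 80% × 73% = 31.13888%.
Via Crestway → Meridian: 38% × 80% × 73% = 22.192%.
Via Auriga → Sable: 100% × 30% × 23% = 6.9%.
Via Lumen → Sable: 86% × 55% × 23% = 10.879%.
Total: 31.13888% + 22.192% + 6.9% + 10.879% = 71.10988%.
Rounded: 71.11%.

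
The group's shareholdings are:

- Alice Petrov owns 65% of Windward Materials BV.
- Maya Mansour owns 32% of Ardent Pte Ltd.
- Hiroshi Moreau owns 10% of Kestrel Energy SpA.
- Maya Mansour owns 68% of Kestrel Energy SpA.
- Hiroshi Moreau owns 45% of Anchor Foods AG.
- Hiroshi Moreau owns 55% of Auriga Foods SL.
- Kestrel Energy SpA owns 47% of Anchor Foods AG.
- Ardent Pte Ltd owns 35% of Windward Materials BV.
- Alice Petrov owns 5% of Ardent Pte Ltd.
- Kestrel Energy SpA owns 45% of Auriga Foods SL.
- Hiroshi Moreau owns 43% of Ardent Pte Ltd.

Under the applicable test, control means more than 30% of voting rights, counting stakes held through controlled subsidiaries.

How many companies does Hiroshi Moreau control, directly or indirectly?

Hiroshi holds 43% of Ardent, so Hiroshi controls Ardent.
Ardent holds 35% of Windward, so Hiroshi controls Windward.
Hiroshi holds 45% of Anchor, so Hiroshi controls Anchor.
Hiroshi holds 55% of Auriga, so Hiroshi controls Auriga.
No other company's threshold is met.
Hiroshi controls 4 companies.

4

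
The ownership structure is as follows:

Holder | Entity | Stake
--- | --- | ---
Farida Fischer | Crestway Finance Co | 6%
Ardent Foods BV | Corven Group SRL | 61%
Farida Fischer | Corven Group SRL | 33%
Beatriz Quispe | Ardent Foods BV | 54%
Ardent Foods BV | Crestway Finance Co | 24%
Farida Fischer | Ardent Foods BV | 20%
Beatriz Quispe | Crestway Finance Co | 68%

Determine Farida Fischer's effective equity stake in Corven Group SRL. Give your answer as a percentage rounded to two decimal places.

Farida reaches Corven along 2 paths.
Direct stake: 33% = 33%.
Via Ardent: 20% × 61% = 12.2%.
Total: 33% + 12.2% = 45.2%.
Rounded: 45.20%.

45.20%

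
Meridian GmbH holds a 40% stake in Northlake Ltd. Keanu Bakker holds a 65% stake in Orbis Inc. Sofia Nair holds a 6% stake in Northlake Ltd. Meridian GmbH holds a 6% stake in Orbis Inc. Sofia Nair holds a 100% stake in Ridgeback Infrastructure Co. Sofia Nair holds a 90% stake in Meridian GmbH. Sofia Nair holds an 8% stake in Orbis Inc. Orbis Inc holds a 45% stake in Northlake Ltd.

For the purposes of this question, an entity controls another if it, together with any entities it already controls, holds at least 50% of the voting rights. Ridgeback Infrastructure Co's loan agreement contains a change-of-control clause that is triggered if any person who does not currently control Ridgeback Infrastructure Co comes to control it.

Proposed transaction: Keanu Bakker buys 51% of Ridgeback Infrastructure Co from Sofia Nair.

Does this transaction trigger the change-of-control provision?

Yes

The purchase adds only to Keanu's holdings (Sofia's stake shrinks), so Keanu is the only person who could newly come to control Ridgeback.
Keanu holds 65% of Orbis, so Keanu controls Orbis.
Neither Keanu nor any entity Keanu controls holds any voting interest in Ridgeback.
So before the transaction, Keanu does not control Ridgeback.
After the purchase, Keanu holds 51% of Ridgeback directly, and Sofia's stake falls to 49%.
Keanu holds 51% of Ridgeback, so Keanu controls Ridgeback.
Keanu did not control Ridgeback before and does after, so the clause is triggered.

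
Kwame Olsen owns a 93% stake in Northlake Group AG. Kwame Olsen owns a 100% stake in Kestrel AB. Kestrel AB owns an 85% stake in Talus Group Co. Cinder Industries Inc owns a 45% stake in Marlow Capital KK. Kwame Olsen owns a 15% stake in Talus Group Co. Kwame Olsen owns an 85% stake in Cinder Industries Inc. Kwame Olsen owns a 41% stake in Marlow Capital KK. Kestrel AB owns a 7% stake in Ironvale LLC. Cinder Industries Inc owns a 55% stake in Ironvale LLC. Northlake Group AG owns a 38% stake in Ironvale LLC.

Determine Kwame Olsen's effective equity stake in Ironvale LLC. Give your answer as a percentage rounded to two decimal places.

89.09%

Kwame reaches Ironvale along 3 paths.
Via Kestrel: 100% × 7% = 7%.
Via Northlake: 93% × 38% = 35.34%.
Via Cinder: 85% × 55% = 46.75%.
Total: 7% + 35.34% + 46.75% = 89.09%.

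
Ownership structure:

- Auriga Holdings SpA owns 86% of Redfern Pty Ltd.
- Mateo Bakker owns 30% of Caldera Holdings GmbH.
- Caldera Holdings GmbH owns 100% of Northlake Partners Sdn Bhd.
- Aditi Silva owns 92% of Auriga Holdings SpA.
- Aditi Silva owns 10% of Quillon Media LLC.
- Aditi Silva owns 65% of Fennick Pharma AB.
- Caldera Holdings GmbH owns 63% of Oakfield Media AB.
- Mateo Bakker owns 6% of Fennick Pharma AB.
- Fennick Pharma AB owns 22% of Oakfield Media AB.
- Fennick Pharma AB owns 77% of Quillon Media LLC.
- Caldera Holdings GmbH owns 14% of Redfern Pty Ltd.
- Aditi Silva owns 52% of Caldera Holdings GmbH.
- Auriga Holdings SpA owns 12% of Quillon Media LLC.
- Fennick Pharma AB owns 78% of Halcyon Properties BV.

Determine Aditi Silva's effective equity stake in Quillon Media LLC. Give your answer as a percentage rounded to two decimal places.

Aditi reaches Quillon along 3 paths.
Direct stake: 10% = 10%.
Via Fennick: 65% × 77% = 50.05%.
Via Auriga: 92% × 12% = 11.04%.
Total: 10% + 50.05% + 11.04% = 71.09%.

71.09%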